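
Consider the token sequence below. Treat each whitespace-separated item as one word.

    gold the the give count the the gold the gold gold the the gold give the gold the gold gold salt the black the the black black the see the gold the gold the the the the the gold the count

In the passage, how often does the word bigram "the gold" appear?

8

Scanning the 40 overlapping bigram windows for "the gold":
  position 7–8: the gold
  position 9–10: the gold
  position 13–14: the gold
  position 16–17: the gold
  position 18–19: the gold
  position 30–31: the gold
  position 32–33: the gold
  position 38–39: the gold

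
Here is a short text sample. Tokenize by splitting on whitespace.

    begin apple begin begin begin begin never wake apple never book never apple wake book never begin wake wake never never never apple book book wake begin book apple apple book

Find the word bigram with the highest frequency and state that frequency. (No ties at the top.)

"begin begin", 3 times

Bigram frequencies (highest first):
  begin begin: 3
  book never: 2
  never apple: 2
  never never: 2
  apple book: 2
  begin apple: 1
  … (18 more, each ≤ 1)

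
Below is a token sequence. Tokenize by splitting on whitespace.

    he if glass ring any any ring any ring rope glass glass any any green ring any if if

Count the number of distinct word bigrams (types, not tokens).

14

19 tokens → 18 bigram windows in total.
Repeated bigrams (each contributes count−1 duplicates):
  ring any: 3
  any any: 2
  any ring: 2
4 duplicate windows → 18 − 4 = 14 distinct.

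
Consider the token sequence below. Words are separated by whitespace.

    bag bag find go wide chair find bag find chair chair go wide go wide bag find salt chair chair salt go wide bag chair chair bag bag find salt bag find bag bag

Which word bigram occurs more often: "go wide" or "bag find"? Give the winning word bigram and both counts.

"bag find" (5 vs 4)

"go wide": 4 occurrences
"bag find": 5 occurrences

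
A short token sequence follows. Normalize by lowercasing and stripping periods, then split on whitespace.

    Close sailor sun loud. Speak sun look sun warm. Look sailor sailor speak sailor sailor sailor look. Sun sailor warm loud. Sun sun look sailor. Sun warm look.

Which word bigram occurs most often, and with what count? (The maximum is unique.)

"sailor sailor", 3 times

Bigram frequencies (highest first):
  sailor sailor: 3
  sailor sun: 2
  sun look: 2
  look sun: 2
  sun warm: 2
  warm look: 2
  … (13 more, each ≤ 2)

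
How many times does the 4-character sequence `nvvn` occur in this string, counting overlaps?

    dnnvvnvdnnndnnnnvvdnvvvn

1

Sliding a length-4 window over the 24 characters (21 positions):
  position 3–6: nvvn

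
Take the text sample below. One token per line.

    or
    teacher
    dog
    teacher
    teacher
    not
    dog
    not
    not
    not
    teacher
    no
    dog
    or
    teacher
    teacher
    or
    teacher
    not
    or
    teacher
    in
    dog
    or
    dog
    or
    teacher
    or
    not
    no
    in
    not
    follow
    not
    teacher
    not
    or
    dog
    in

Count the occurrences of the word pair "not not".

2

Scanning the 38 overlapping bigram windows for "not not":
  position 8–9: not not
  position 9–10: not not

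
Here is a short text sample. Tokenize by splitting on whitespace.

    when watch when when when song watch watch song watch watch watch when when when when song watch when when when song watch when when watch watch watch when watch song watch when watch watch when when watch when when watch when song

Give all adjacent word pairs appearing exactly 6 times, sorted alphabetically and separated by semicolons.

Bigram counts meeting the condition (exactly 6 times):
  watch watch: 6
  when watch: 6

watch watch; when watch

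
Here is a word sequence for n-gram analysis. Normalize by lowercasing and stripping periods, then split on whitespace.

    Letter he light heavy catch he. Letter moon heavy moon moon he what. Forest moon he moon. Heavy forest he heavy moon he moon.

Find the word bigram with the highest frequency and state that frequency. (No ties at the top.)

Bigram frequencies (highest first):
  moon he: 3
  moon heavy: 2
  heavy moon: 2
  he moon: 2
  letter he: 1
  he light: 1
  … (12 more, each ≤ 1)

"moon he", 3 times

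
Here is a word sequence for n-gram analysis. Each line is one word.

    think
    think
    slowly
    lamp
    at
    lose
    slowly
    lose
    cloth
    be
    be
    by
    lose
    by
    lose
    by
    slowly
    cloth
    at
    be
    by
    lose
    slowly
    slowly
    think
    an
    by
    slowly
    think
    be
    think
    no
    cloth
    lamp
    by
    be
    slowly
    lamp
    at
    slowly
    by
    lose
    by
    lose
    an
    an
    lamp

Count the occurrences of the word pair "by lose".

5

Scanning the 46 overlapping bigram windows for "by lose":
  position 12–13: by lose
  position 14–15: by lose
  position 21–22: by lose
  position 41–42: by lose
  position 43–44: by lose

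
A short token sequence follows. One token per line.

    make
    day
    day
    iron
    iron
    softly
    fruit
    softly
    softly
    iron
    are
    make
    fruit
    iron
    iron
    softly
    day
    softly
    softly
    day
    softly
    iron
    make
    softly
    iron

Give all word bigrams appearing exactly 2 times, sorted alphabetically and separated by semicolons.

Bigram counts meeting the condition (exactly 2 times):
  day softly: 2
  iron iron: 2
  iron softly: 2
  softly day: 2
  softly softly: 2

day softly; iron iron; iron softly; softly day; softly softly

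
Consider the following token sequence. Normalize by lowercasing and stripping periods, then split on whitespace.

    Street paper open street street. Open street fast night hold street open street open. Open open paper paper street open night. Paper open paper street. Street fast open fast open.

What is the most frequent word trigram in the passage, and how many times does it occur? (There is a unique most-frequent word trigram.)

"street open street", 2 times

Trigram frequencies (highest first):
  street open street: 2
  street paper open: 1
  paper open street: 1
  open street street: 1
  street street open: 1
  open street fast: 1
  … (21 more, each ≤ 1)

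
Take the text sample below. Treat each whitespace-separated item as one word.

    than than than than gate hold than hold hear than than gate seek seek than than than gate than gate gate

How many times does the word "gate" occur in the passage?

Scanning the 21 tokens for "gate":
  position 5: gate
  position 12: gate
  position 18: gate
  position 20: gate
  position 21: gate

5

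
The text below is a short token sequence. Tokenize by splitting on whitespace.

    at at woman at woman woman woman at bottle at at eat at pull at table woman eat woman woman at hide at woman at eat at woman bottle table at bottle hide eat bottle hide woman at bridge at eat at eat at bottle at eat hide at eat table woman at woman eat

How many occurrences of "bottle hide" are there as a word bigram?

Scanning the 54 overlapping bigram windows for "bottle hide":
  position 32–33: bottle hide
  position 35–36: bottle hide

2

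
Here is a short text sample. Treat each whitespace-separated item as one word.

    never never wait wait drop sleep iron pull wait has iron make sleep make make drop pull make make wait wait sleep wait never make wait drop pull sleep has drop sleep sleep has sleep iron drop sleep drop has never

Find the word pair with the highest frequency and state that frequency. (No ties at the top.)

Bigram frequencies (highest first):
  drop sleep: 3
  wait wait: 2
  wait drop: 2
  sleep iron: 2
  make make: 2
  drop pull: 2
  … (25 more, each ≤ 2)

"drop sleep", 3 times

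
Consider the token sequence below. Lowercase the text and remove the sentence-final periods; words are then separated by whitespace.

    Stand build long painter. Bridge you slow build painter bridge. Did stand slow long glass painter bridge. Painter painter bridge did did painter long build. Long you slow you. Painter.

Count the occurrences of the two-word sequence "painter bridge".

4

Scanning the 29 overlapping bigram windows for "painter bridge":
  position 4–5: painter bridge
  position 9–10: painter bridge
  position 16–17: painter bridge
  position 19–20: painter bridge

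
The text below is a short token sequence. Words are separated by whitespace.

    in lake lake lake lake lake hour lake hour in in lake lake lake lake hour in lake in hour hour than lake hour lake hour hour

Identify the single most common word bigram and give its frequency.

"lake lake", 7 times

Bigram frequencies (highest first):
  lake lake: 7
  lake hour: 5
  in lake: 3
  hour lake: 2
  hour in: 2
  hour hour: 2
  … (5 more, each ≤ 1)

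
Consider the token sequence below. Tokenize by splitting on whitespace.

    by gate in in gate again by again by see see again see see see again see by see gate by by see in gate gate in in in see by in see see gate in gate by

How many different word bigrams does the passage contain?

19

38 tokens → 37 bigram windows in total.
Repeated bigrams (each contributes count−1 duplicates):
  see see: 4
  by see: 3
  gate in: 3
  in gate: 3
  in in: 3
  again by: 2
  again see: 2
  gate by: 2
  … (4 more repeated)
18 duplicate windows → 37 − 18 = 19 distinct.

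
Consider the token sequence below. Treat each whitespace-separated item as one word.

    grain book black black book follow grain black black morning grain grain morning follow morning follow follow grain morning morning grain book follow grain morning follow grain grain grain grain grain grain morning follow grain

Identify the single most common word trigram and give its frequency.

Trigram frequencies (highest first):
  grain grain grain: 4
  grain morning follow: 3
  book follow grain: 2
  grain grain morning: 2
  follow grain morning: 2
  morning follow grain: 2
  … (18 more, each ≤ 1)

"grain grain grain", 4 times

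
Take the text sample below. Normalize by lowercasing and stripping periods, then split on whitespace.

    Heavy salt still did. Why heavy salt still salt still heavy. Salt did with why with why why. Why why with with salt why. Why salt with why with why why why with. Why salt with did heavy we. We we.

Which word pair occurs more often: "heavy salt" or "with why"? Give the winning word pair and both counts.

"with why" (5 vs 3)

"heavy salt": 3 occurrences
"with why": 5 occurrences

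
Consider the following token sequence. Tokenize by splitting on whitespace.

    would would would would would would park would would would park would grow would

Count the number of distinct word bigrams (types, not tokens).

14 tokens → 13 bigram windows in total.
Repeated bigrams (each contributes count−1 duplicates):
  would would: 7
  park would: 2
  would park: 2
8 duplicate windows → 13 − 8 = 5 distinct.

5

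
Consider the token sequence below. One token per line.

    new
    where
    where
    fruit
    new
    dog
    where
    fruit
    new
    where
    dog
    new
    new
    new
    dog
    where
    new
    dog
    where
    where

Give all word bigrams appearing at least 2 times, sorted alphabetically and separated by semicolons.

dog where; fruit new; new dog; new new; new where; where fruit; where where

Bigram counts meeting the condition (at least 2 times):
  dog where: 3
  fruit new: 2
  new dog: 3
  new new: 2
  new where: 2
  where fruit: 2
  where where: 2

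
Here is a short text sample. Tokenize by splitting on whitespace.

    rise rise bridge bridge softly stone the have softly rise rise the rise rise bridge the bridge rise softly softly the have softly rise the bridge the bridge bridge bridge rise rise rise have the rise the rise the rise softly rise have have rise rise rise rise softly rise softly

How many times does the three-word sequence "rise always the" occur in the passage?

Scanning the 49 overlapping trigram windows for "rise always the":
  (none found)

0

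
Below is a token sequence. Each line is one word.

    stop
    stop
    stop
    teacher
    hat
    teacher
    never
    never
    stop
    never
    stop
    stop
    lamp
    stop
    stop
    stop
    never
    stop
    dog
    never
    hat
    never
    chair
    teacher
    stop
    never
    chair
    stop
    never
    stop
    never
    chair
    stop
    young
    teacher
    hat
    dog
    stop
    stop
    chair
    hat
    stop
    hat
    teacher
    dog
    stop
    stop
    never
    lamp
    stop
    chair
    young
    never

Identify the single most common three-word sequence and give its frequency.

"stop never stop", 3 times

Trigram frequencies (highest first):
  stop never stop: 3
  stop stop stop: 2
  never stop never: 2
  stop stop never: 2
  stop never chair: 2
  never chair stop: 2
  … (37 more, each ≤ 2)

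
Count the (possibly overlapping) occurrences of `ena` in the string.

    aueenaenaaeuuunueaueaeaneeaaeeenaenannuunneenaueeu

5

Sliding a length-3 window over the 50 characters (48 positions):
  position 4–6: ena
  position 7–9: ena
  position 31–33: ena
  position 34–36: ena
  position 44–46: ena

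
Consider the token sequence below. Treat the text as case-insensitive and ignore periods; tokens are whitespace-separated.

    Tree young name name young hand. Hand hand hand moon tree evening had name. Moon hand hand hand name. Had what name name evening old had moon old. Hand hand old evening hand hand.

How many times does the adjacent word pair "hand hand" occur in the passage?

7

Scanning the 33 overlapping bigram windows for "hand hand":
  position 6–7: hand hand
  position 7–8: hand hand
  position 8–9: hand hand
  position 16–17: hand hand
  position 17–18: hand hand
  position 29–30: hand hand
  position 33–34: hand hand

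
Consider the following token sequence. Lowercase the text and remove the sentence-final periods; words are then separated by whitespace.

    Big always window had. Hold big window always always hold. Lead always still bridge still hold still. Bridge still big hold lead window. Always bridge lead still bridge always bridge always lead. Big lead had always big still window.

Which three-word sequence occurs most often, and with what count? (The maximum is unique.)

"still bridge still", 2 times

Trigram frequencies (highest first):
  still bridge still: 2
  big always window: 1
  always window had: 1
  window had hold: 1
  had hold big: 1
  hold big window: 1
  … (30 more, each ≤ 1)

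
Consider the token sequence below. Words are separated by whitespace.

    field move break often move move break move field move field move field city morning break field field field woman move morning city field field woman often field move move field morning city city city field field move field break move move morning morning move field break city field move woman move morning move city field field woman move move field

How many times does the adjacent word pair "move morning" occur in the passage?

Scanning the 60 overlapping bigram windows for "move morning":
  position 21–22: move morning
  position 42–43: move morning
  position 52–53: move morning

3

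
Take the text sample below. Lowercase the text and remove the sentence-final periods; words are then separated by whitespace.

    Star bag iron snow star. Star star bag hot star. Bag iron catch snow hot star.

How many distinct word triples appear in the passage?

13

16 tokens → 14 trigram windows in total.
Repeated trigrams (each contributes count−1 duplicates):
  star bag iron: 2
1 duplicate windows → 14 − 1 = 13 distinct.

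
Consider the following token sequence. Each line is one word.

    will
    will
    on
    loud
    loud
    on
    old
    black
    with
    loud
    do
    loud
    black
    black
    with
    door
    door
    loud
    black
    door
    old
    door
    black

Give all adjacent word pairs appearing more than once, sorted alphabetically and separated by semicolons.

Bigram counts meeting the condition (more than once):
  black with: 2
  loud black: 2

black with; loud black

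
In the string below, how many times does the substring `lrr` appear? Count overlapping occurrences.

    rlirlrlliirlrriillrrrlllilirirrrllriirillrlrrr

Sliding a length-3 window over the 46 characters (44 positions):
  position 12–14: lrr
  position 18–20: lrr
  position 43–45: lrr

3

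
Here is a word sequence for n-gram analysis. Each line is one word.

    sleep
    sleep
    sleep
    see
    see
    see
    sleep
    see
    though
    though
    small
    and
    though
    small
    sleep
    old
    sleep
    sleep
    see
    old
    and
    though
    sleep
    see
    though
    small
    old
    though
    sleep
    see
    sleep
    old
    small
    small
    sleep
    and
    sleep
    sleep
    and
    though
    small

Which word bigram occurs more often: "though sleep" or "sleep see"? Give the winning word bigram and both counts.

"sleep see" (5 vs 2)

"though sleep": 2 occurrences
"sleep see": 5 occurrences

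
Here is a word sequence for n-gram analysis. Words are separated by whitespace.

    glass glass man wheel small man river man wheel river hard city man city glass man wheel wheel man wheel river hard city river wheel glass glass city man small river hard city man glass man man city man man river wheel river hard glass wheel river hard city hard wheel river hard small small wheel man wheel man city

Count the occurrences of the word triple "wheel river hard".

5

Scanning the 58 overlapping trigram windows for "wheel river hard":
  position 9–11: wheel river hard
  position 20–22: wheel river hard
  position 42–44: wheel river hard
  position 46–48: wheel river hard
  position 51–53: wheel river hard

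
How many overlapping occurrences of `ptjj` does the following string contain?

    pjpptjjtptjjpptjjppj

3

Sliding a length-4 window over the 20 characters (17 positions):
  position 4–7: ptjj
  position 9–12: ptjj
  position 14–17: ptjj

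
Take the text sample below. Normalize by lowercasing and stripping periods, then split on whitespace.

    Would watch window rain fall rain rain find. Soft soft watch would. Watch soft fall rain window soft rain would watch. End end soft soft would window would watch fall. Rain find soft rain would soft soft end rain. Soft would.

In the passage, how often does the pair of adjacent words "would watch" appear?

4

Scanning the 40 overlapping bigram windows for "would watch":
  position 1–2: would watch
  position 12–13: would watch
  position 20–21: would watch
  position 28–29: would watch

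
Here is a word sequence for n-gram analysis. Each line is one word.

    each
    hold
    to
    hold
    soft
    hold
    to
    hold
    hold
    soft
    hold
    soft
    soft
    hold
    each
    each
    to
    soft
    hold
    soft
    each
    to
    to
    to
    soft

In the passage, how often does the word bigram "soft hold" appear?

Scanning the 24 overlapping bigram windows for "soft hold":
  position 5–6: soft hold
  position 10–11: soft hold
  position 13–14: soft hold
  position 18–19: soft hold

4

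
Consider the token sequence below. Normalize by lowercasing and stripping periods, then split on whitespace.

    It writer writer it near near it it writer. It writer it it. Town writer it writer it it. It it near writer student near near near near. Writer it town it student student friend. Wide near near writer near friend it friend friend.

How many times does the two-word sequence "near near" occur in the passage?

5

Scanning the 43 overlapping bigram windows for "near near":
  position 5–6: near near
  position 25–26: near near
  position 26–27: near near
  position 27–28: near near
  position 37–38: near near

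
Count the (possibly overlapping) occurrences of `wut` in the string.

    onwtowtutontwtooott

Sliding a length-3 window over the 19 characters (17 positions):
  (no match at any position)

0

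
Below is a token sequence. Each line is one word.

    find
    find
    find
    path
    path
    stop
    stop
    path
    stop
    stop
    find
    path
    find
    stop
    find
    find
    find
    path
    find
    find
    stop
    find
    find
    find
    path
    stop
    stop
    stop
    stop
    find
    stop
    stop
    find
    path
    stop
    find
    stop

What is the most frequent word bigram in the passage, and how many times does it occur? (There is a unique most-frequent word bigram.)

Bigram frequencies (highest first):
  find find: 7
  stop stop: 6
  stop find: 6
  find path: 5
  path stop: 4
  find stop: 4
  … (3 more, each ≤ 2)

"find find", 7 times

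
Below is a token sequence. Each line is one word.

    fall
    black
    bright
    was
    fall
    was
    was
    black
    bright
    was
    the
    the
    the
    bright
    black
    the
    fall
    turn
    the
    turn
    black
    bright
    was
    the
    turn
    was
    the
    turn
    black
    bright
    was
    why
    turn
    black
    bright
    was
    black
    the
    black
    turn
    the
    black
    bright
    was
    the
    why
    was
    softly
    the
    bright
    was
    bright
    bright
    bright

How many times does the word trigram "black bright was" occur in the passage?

6

Scanning the 52 overlapping trigram windows for "black bright was":
  position 2–4: black bright was
  position 8–10: black bright was
  position 21–23: black bright was
  position 29–31: black bright was
  position 34–36: black bright was
  position 42–44: black bright was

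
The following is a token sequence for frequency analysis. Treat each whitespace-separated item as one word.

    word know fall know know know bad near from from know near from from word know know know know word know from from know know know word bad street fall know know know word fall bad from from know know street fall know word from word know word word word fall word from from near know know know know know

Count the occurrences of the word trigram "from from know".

3

Scanning the 58 overlapping trigram windows for "from from know":
  position 9–11: from from know
  position 22–24: from from know
  position 37–39: from from know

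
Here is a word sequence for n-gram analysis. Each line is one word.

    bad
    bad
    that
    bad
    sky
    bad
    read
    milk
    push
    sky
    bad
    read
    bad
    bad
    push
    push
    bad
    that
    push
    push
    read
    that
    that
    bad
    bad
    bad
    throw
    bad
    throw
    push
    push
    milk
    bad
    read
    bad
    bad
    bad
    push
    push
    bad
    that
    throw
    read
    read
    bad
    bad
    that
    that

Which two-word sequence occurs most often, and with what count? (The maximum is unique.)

"bad bad", 7 times

Bigram frequencies (highest first):
  bad bad: 7
  bad that: 4
  push push: 4
  bad read: 3
  read bad: 3
  that bad: 2
  … (19 more, each ≤ 2)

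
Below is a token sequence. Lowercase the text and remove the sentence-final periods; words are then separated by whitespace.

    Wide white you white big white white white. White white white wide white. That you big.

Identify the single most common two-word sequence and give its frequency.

"white white", 5 times

Bigram frequencies (highest first):
  white white: 5
  wide white: 2
  white you: 1
  you white: 1
  white big: 1
  big white: 1
  … (4 more, each ≤ 1)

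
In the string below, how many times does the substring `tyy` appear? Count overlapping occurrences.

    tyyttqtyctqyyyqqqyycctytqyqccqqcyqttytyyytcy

2

Sliding a length-3 window over the 44 characters (42 positions):
  position 1–3: tyy
  position 38–40: tyy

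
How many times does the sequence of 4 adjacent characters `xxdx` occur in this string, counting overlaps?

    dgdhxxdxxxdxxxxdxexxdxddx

4

Sliding a length-4 window over the 25 characters (22 positions):
  position 5–8: xxdx
  position 9–12: xxdx
  position 14–17: xxdx
  position 19–22: xxdx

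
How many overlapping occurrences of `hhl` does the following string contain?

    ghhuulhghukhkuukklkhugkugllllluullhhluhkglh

1

Sliding a length-3 window over the 43 characters (41 positions):
  position 35–37: hhl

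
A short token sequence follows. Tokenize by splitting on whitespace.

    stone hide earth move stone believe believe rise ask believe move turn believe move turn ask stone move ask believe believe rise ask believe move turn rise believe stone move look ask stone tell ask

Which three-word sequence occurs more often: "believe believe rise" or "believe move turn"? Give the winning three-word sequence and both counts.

"believe move turn" (3 vs 2)

"believe believe rise": 2 occurrences
"believe move turn": 3 occurrences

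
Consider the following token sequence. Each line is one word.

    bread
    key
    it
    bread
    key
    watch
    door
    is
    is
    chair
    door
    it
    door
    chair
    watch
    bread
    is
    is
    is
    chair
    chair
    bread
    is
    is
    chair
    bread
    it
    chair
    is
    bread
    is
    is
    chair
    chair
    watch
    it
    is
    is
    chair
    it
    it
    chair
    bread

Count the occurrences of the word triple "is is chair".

Scanning the 41 overlapping trigram windows for "is is chair":
  position 8–10: is is chair
  position 18–20: is is chair
  position 23–25: is is chair
  position 31–33: is is chair
  position 37–39: is is chair

5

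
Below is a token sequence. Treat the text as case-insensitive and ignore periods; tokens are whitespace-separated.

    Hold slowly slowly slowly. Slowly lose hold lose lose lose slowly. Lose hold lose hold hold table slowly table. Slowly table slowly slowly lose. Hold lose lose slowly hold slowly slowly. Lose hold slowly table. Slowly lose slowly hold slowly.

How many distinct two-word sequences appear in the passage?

40 tokens → 39 bigram windows in total.
Repeated bigrams (each contributes count−1 duplicates):
  lose hold: 5
  slowly lose: 5
  slowly slowly: 5
  hold slowly: 4
  table slowly: 4
  hold lose: 3
  lose lose: 3
  lose slowly: 3
  … (2 more repeated)
27 duplicate windows → 39 − 27 = 12 distinct.

12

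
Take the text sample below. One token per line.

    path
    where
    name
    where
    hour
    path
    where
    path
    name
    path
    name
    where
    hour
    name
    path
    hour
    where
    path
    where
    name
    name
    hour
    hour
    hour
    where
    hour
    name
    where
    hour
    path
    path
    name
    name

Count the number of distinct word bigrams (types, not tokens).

33 tokens → 32 bigram windows in total.
Repeated bigrams (each contributes count−1 duplicates):
  where hour: 4
  name where: 3
  path name: 3
  path where: 3
  hour hour: 2
  hour name: 2
  hour path: 2
  hour where: 2
  … (4 more repeated)
17 duplicate windows → 32 − 17 = 15 distinct.

15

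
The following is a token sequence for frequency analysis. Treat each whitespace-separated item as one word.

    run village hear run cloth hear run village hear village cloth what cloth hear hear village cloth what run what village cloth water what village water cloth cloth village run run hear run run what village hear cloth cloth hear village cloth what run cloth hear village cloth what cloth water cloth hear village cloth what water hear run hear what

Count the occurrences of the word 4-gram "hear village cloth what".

Scanning the 58 overlapping 4-gram windows for "hear village cloth what":
  position 9–12: hear village cloth what
  position 15–18: hear village cloth what
  position 40–43: hear village cloth what
  position 46–49: hear village cloth what
  position 53–56: hear village cloth what

5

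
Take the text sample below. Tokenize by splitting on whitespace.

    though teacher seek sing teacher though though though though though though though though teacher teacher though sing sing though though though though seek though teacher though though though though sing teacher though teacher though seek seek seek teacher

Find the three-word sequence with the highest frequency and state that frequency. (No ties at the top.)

"though though though", 10 times

Trigram frequencies (highest first):
  though though though: 10
  sing teacher though: 2
  teacher though though: 2
  though teacher though: 2
  though teacher seek: 1
  teacher seek sing: 1
  … (18 more, each ≤ 1)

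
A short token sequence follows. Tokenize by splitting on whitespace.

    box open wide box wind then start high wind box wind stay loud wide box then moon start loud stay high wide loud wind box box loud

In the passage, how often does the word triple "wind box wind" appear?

1

Scanning the 25 overlapping trigram windows for "wind box wind":
  position 9–11: wind box wind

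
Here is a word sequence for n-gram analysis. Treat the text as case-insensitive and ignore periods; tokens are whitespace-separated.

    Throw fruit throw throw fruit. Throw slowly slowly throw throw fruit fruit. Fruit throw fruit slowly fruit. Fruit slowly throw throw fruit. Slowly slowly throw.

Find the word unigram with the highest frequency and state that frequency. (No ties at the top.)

Unigram frequencies (highest first):
  throw: 10
  fruit: 9
  slowly: 6

"throw", 10 times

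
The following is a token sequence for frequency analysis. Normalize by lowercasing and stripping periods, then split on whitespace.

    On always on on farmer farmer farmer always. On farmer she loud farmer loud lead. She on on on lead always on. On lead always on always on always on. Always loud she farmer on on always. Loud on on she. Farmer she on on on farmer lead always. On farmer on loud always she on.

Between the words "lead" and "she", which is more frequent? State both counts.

"she" (6 vs 4)

"lead": 4 occurrences
"she": 6 occurrences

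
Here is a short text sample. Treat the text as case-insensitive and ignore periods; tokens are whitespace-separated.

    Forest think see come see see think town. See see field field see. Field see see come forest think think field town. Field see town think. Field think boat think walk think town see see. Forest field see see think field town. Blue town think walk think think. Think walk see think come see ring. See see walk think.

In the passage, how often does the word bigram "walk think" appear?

Scanning the 58 overlapping bigram windows for "walk think":
  position 31–32: walk think
  position 46–47: walk think
  position 58–59: walk think

3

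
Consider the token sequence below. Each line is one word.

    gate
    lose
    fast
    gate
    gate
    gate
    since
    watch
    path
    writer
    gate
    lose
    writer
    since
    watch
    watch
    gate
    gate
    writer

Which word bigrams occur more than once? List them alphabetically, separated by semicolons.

Bigram counts meeting the condition (more than once):
  gate gate: 3
  gate lose: 2
  since watch: 2

gate gate; gate lose; since watch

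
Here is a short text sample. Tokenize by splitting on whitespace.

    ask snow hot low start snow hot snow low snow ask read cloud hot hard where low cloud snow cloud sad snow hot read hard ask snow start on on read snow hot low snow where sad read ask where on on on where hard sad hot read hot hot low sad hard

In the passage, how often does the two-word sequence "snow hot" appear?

Scanning the 52 overlapping bigram windows for "snow hot":
  position 2–3: snow hot
  position 6–7: snow hot
  position 22–23: snow hot
  position 32–33: snow hot

4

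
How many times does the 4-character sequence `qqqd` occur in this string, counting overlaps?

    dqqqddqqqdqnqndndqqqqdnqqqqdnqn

4

Sliding a length-4 window over the 31 characters (28 positions):
  position 2–5: qqqd
  position 7–10: qqqd
  position 19–22: qqqd
  position 25–28: qqqd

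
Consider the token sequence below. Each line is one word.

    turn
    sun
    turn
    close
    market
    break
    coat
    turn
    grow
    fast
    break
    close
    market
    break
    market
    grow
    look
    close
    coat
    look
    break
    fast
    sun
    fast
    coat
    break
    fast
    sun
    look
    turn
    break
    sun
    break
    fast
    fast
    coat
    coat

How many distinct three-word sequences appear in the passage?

33

37 tokens → 35 trigram windows in total.
Repeated trigrams (each contributes count−1 duplicates):
  break fast sun: 2
  close market break: 2
2 duplicate windows → 35 − 2 = 33 distinct.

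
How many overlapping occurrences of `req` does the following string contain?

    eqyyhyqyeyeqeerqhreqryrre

Sliding a length-3 window over the 25 characters (23 positions):
  position 18–20: req

1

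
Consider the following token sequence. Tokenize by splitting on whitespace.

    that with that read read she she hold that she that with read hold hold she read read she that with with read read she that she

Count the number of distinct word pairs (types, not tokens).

27 tokens → 26 bigram windows in total.
Repeated bigrams (each contributes count−1 duplicates):
  read read: 3
  read she: 3
  she that: 3
  that with: 3
  that she: 2
  with read: 2
10 duplicate windows → 26 − 10 = 16 distinct.

16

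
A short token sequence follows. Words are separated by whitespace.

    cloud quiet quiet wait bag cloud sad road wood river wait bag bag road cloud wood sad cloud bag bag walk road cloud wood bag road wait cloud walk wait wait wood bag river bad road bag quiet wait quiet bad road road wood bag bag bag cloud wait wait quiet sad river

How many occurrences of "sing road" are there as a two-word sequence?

0

Scanning the 52 overlapping bigram windows for "sing road":
  (none found)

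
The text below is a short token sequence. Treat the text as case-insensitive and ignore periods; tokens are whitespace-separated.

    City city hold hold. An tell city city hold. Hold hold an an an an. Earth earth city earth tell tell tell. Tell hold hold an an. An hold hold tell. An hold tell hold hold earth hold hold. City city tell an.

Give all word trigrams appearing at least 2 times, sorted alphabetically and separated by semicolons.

an an an; city city hold; city hold hold; hold an an; hold hold an; tell hold hold; tell tell tell

Trigram counts meeting the condition (at least 2 times):
  an an an: 3
  city city hold: 2
  city hold hold: 2
  hold an an: 2
  hold hold an: 3
  tell hold hold: 2
  tell tell tell: 2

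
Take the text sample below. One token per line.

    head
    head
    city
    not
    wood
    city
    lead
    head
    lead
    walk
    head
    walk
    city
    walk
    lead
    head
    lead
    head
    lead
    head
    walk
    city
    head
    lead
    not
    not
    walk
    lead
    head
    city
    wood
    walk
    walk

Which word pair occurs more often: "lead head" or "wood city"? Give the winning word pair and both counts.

"lead head": 5 occurrences
"wood city": 1 occurrence

"lead head" (5 vs 1)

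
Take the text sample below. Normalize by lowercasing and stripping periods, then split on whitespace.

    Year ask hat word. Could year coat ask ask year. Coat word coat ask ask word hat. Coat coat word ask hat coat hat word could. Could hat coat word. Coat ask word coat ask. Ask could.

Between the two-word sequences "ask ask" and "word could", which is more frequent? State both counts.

"ask ask" (3 vs 2)

"ask ask": 3 occurrences
"word could": 2 occurrences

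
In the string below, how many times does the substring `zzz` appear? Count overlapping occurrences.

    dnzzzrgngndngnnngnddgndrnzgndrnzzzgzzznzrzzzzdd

Sliding a length-3 window over the 47 characters (45 positions):
  position 3–5: zzz
  position 32–34: zzz
  position 36–38: zzz
  position 42–44: zzz
  position 43–45: zzz

5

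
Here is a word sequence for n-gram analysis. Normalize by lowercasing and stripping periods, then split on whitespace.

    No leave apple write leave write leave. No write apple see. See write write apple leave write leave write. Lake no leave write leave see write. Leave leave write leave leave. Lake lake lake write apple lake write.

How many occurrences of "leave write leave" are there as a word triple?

4

Scanning the 36 overlapping trigram windows for "leave write leave":
  position 5–7: leave write leave
  position 16–18: leave write leave
  position 22–24: leave write leave
  position 28–30: leave write leave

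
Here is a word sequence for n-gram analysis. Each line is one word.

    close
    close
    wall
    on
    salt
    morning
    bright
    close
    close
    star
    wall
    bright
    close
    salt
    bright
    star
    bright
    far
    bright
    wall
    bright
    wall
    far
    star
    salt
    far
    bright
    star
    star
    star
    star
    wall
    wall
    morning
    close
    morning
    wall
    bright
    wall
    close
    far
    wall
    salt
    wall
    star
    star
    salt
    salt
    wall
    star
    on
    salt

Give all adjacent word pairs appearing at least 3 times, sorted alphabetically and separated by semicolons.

bright wall; star star; wall bright

Bigram counts meeting the condition (at least 3 times):
  bright wall: 3
  star star: 4
  wall bright: 3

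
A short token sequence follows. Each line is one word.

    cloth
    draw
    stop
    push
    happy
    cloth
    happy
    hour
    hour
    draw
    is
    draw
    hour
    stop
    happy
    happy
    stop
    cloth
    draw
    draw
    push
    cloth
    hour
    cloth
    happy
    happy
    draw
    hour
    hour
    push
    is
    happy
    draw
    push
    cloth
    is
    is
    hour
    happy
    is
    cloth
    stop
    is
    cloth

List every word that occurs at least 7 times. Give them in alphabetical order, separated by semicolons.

cloth; draw; happy; hour

Unigram counts meeting the condition (at least 7 times):
  cloth: 8
  draw: 7
  happy: 8
  hour: 7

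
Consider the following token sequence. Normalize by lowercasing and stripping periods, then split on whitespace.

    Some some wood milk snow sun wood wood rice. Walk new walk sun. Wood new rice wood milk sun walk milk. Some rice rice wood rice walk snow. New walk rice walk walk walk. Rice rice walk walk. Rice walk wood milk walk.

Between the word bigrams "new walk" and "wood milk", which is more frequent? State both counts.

"wood milk" (3 vs 2)

"new walk": 2 occurrences
"wood milk": 3 occurrences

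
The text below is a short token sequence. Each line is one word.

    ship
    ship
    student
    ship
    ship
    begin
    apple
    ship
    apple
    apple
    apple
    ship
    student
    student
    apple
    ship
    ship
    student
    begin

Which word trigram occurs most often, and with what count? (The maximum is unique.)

"ship ship student", 2 times

Trigram frequencies (highest first):
  ship ship student: 2
  ship student ship: 1
  student ship ship: 1
  ship ship begin: 1
  ship begin apple: 1
  begin apple ship: 1
  … (10 more, each ≤ 1)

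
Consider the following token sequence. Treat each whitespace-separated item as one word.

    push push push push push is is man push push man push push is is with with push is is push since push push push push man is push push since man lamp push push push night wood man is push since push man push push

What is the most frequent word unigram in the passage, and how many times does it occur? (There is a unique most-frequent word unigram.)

"push", 24 times

Unigram frequencies (highest first):
  push: 24
  is: 8
  man: 6
  since: 3
  with: 2
  lamp: 1
  … (2 more, each ≤ 1)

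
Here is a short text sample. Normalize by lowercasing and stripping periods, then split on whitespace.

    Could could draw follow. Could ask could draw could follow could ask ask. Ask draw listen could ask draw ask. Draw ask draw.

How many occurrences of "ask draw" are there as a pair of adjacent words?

4

Scanning the 22 overlapping bigram windows for "ask draw":
  position 14–15: ask draw
  position 18–19: ask draw
  position 20–21: ask draw
  position 22–23: ask draw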